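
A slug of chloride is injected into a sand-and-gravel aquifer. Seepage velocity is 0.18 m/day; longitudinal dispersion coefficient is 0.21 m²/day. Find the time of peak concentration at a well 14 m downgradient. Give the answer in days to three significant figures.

For the 1D instantaneous-source solution, setting ∂C/∂t = 0 at fixed x gives v²t² + 2Dt − x² = 0, so t = (√(D² + v²x²) − D)/v².
√(D² + v²x²) = √(0.21² + 0.18² × 14²) = 2.529; v² = 0.0324.
t = (2.529 − 0.21)/0.0324 = 71.6 days (vs. the pure-advection estimate x/v = 77.8 d).

71.6 days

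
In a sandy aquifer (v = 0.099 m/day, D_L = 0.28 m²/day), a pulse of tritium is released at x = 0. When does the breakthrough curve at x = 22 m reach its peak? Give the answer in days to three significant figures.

For the 1D instantaneous-source solution, setting ∂C/∂t = 0 at fixed x gives v²t² + 2Dt − x² = 0, so t = (√(D² + v²x²) − D)/v².
√(D² + v²x²) = √(0.28² + 0.099² × 22²) = 2.196; v² = 0.009801.
t = (2.196 − 0.28)/0.009801 = 195 days (vs. the pure-advection estimate x/v = 222 d).

195 days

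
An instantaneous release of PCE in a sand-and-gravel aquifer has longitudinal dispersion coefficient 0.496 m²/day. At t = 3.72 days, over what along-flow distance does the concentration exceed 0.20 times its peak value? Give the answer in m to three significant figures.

6.89 m

The plume is Gaussian with σ = √(2Dt) = √(2 × 0.496 × 3.72) = 1.921 m.
C/C_peak = exp(−Δx²/(2σ²)) = 0.20 ⇒ Δx = σ·√(−2 ln 0.20) = 1.921 × 1.794 = 3.446 m.
Width = 2Δx = 6.89 m.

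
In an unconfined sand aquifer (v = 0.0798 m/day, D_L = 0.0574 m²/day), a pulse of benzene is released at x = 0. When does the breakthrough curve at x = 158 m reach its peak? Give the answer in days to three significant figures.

1970 days

For the 1D instantaneous-source solution, setting ∂C/∂t = 0 at fixed x gives v²t² + 2Dt − x² = 0, so t = (√(D² + v²x²) − D)/v².
√(D² + v²x²) = √(0.0574² + 0.0798² × 158²) = 12.61; v² = 0.00636804.
t = (12.61 − 0.0574)/0.00636804 = 1970 days (vs. the pure-advection estimate x/v = 1980 d).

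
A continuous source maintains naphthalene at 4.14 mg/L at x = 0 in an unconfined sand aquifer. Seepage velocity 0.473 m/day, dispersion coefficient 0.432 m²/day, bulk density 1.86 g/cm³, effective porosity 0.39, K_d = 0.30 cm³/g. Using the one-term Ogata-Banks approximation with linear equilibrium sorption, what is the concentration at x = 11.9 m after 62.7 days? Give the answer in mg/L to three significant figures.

Retardation factor R = 1 + ρ_b·K_d/n = 1 + 1.86 × 0.30/0.39 = 2.431.
Sorption retards both mechanisms: v_R = v/R = 0.1946 m/day, D_R = D/R = 0.1777 m²/day.
v_R·t = 0.1946 × 62.7 = 12.20142 m; 2√(D_R t) = 6.676 m; argument = (11.9 − 12.20142)/6.676 = -0.04515.
C = C₀ × ½·erfc(-0.04515) = 4.14 × 0.5255 = 2.18 mg/L.

2.18 mg/L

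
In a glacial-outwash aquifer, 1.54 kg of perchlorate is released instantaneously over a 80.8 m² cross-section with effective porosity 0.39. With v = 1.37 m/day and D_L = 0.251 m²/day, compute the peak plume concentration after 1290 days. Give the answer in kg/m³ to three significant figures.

0.000766 kg/m³

The peak of an instantaneous 1D plume sits at x = vt; there the Gaussian factor is 1 and C_max = M/(n_e·A·√(4πDt)), where n_e·A is the pore area the mass is dissolved in.
√(4πDt) = √(4π × 0.251 × 1290) = 63.79 m, so C_max = 1.54/(0.39 × 80.8 × 63.79) = 0.000766 kg/m³.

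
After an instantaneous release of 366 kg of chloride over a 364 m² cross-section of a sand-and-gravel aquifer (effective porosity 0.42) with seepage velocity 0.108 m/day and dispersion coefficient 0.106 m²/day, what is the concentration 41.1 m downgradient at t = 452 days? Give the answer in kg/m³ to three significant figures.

0.0715 kg/m³

For an instantaneous plane source, C(x,t) = M/(n_e·A·√(4πDt)) · exp(−(x−vt)²/(4Dt)), with n_e·A the pore (flow) area.
Plume center vt = 0.108 × 452 = 48.816 m, so the well at 41.1 m is 7.716 m upgradient of the peak.
√(4πDt) = 24.54 m, giving peak height M/(n_e·A·√(4πDt)) = 366/(0.42 × 364 × 24.54) = 0.09756 kg/m³.
(x−vt)²/(4Dt) = (-7.716)²/(4 × 0.106 × 452) = 0.3107; exp(−0.3107) = 0.7329.
C = 0.09756 × 0.7329 = 0.0715 kg/m³.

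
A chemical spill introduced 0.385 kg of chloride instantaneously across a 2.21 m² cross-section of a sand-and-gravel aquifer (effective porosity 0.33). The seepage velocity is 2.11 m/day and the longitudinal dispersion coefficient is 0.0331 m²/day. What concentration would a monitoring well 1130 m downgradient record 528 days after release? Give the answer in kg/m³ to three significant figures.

0.000949 kg/m³

For an instantaneous plane source, C(x,t) = M/(n_e·A·√(4πDt)) · exp(−(x−vt)²/(4Dt)), with n_e·A the pore (flow) area.
Plume center vt = 2.11 × 528 = 1114.08 m, so the well at 1130 m is 15.92 m downgradient of the peak.
√(4πDt) = 14.82 m, giving peak height M/(n_e·A·√(4πDt)) = 0.385/(0.33 × 2.21 × 14.82) = 0.03562 kg/m³.
(x−vt)²/(4Dt) = (15.92)²/(4 × 0.0331 × 528) = 3.625; exp(−3.625) = 0.02665.
C = 0.03562 × 0.02665 = 0.000949 kg/m³.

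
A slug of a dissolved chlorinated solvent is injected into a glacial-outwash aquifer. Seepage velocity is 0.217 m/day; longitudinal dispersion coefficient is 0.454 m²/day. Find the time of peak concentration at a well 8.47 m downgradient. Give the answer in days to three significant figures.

For the 1D instantaneous-source solution, setting ∂C/∂t = 0 at fixed x gives v²t² + 2Dt − x² = 0, so t = (√(D² + v²x²) − D)/v².
√(D² + v²x²) = √(0.454² + 0.217² × 8.47²) = 1.893; v² = 0.047089.
t = (1.893 − 0.454)/0.047089 = 30.6 days (vs. the pure-advection estimate x/v = 39.0 d).

30.6 days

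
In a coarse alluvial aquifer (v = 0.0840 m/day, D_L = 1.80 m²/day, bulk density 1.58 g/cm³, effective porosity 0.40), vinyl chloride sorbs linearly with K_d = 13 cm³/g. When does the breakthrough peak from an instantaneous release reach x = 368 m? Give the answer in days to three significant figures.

216000 days

Retardation factor R = 1 + ρ_b·K_d/n = 1 + 1.58 × 13/0.40 = 52.35.
Sorption retards both mechanisms: v_R = v/R = 0.001605 m/day, D_R = D/R = 0.03438 m²/day.
Peak time from v_R²t² + 2D_R t − x² = 0: t = (√(D_R² + v_R²x²) − D_R)/v_R².
√(D_R² + v_R²x²) = √(0.03438² + 0.001605² × 368²) = 0.5916; v_R² = 2.576e-06.
t = (0.5916 − 0.03438)/2.576e-06 = 216000 days.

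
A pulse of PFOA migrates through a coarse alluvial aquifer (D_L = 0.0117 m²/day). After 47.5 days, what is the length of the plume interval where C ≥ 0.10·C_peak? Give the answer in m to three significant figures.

The plume is Gaussian with σ = √(2Dt) = √(2 × 0.0117 × 47.5) = 1.054 m.
C/C_peak = exp(−Δx²/(2σ²)) = 0.10 ⇒ Δx = σ·√(−2 ln 0.10) = 1.054 × 2.146 = 2.262 m.
Width = 2Δx = 4.52 m.

4.52 m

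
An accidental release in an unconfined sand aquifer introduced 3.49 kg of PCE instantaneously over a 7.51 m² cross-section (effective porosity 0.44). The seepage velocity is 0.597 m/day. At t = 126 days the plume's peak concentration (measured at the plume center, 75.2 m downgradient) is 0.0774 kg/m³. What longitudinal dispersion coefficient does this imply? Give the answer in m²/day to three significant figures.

0.118 m²/day

At the plume center C_max = M/(n_e·A·√(4πDt)), so D = M²/(4πt·(n_e·A·C_max)²).
n_e·A·C_max = 0.44 × 7.51 × 0.0774 = 0.2558 kg/m.
D = 3.49²/(4π × 126 × 0.2558²) = 0.118 m²/day.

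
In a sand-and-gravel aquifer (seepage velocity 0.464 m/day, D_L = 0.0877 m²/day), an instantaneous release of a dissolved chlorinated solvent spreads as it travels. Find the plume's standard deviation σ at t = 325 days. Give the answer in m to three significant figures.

Dispersive spreading gives a Gaussian with σ² = 2Dt; advection only shifts the center.
σ = √(2 × 0.0877 × 325) = 7.55 m.

7.55 m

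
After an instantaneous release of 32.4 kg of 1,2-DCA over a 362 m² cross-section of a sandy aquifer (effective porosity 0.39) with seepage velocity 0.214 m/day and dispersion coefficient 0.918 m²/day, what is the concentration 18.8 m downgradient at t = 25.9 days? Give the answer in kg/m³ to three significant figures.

0.00209 kg/m³

For an instantaneous plane source, C(x,t) = M/(n_e·A·√(4πDt)) · exp(−(x−vt)²/(4Dt)), with n_e·A the pore (flow) area.
Plume center vt = 0.214 × 25.9 = 5.5426 m, so the well at 18.8 m is 13.2574 m downgradient of the peak.
√(4πDt) = 17.29 m, giving peak height M/(n_e·A·√(4πDt)) = 32.4/(0.39 × 362 × 17.29) = 0.01327 kg/m³.
(x−vt)²/(4Dt) = (13.2574)²/(4 × 0.918 × 25.9) = 1.848; exp(−1.848) = 0.1576.
C = 0.01327 × 0.1576 = 0.00209 kg/m³.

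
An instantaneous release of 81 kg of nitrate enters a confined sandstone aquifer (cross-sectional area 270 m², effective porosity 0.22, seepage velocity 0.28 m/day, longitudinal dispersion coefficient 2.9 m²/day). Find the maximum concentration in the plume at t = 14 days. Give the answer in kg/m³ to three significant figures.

The peak of an instantaneous 1D plume sits at x = vt; there the Gaussian factor is 1 and C_max = M/(n_e·A·√(4πDt)), where n_e·A is the pore area the mass is dissolved in.
√(4πDt) = √(4π × 2.9 × 14) = 22.59 m, so C_max = 81/(0.22 × 270 × 22.59) = 0.0604 kg/m³.

0.0604 kg/m³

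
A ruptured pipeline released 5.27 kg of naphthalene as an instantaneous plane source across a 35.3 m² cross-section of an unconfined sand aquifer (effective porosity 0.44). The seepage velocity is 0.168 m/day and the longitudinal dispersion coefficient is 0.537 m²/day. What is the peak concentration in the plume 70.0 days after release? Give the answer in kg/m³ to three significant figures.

The peak of an instantaneous 1D plume sits at x = vt; there the Gaussian factor is 1 and C_max = M/(n_e·A·√(4πDt)), where n_e·A is the pore area the mass is dissolved in.
√(4πDt) = √(4π × 0.537 × 70.0) = 21.73 m, so C_max = 5.27/(0.44 × 35.3 × 21.73) = 0.0156 kg/m³.

0.0156 kg/m³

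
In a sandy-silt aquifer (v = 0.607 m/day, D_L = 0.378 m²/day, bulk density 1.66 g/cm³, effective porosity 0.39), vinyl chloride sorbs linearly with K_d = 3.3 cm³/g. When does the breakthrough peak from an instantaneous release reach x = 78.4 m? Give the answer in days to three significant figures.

Retardation factor R = 1 + ρ_b·K_d/n = 1 + 1.66 × 3.3/0.39 = 15.05.
Sorption retards both mechanisms: v_R = v/R = 0.04033 m/day, D_R = D/R = 0.02512 m²/day.
Peak time from v_R²t² + 2D_R t − x² = 0: t = (√(D_R² + v_R²x²) − D_R)/v_R².
√(D_R² + v_R²x²) = √(0.02512² + 0.04033² × 78.4²) = 3.162; v_R² = 0.001627.
t = (3.162 − 0.02512)/0.001627 = 1930 days.

1930 days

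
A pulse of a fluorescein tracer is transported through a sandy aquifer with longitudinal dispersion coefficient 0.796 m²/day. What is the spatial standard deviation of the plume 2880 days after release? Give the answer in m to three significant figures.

Dispersive spreading gives a Gaussian with σ² = 2Dt; advection only shifts the center.
σ = √(2 × 0.796 × 2880) = 67.7 m.

67.7 m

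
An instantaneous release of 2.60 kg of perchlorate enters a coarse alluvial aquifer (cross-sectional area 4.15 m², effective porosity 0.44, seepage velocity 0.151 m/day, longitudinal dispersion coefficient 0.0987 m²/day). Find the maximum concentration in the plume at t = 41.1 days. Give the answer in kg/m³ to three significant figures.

The peak of an instantaneous 1D plume sits at x = vt; there the Gaussian factor is 1 and C_max = M/(n_e·A·√(4πDt)), where n_e·A is the pore area the mass is dissolved in.
√(4πDt) = √(4π × 0.0987 × 41.1) = 7.140 m, so C_max = 2.60/(0.44 × 4.15 × 7.140) = 0.199 kg/m³.

0.199 kg/m³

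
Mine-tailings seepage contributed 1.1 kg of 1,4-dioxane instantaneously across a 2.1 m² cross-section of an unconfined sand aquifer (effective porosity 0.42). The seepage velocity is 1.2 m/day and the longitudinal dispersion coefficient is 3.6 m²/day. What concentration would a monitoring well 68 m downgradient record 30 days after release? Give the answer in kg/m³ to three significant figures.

For an instantaneous plane source, C(x,t) = M/(n_e·A·√(4πDt)) · exp(−(x−vt)²/(4Dt)), with n_e·A the pore (flow) area.
Plume center vt = 1.2 × 30 = 36 m, so the well at 68 m is 32 m downgradient of the peak.
√(4πDt) = 36.84 m, giving peak height M/(n_e·A·√(4πDt)) = 1.1/(0.42 × 2.1 × 36.84) = 0.03385 kg/m³.
(x−vt)²/(4Dt) = (32)²/(4 × 3.6 × 30) = 2.370; exp(−2.370) = 0.09348.
C = 0.03385 × 0.09348 = 0.00316 kg/m³.

0.00316 kg/m³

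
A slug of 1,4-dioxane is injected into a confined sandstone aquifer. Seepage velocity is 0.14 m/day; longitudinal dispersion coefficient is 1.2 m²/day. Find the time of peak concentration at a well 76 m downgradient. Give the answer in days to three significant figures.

485 days

For the 1D instantaneous-source solution, setting ∂C/∂t = 0 at fixed x gives v²t² + 2Dt − x² = 0, so t = (√(D² + v²x²) − D)/v².
√(D² + v²x²) = √(1.2² + 0.14² × 76²) = 10.71; v² = 0.0196.
t = (10.71 − 1.2)/0.0196 = 485 days (vs. the pure-advection estimate x/v = 543 d).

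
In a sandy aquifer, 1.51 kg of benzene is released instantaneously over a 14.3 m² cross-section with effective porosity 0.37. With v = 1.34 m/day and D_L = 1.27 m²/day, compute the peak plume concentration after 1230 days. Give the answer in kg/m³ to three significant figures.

The peak of an instantaneous 1D plume sits at x = vt; there the Gaussian factor is 1 and C_max = M/(n_e·A·√(4πDt)), where n_e·A is the pore area the mass is dissolved in.
√(4πDt) = √(4π × 1.27 × 1230) = 140.1 m, so C_max = 1.51/(0.37 × 14.3 × 140.1) = 0.00204 kg/m³.

0.00204 kg/m³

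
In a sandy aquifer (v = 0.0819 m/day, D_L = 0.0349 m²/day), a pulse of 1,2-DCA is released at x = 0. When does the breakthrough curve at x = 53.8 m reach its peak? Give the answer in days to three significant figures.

652 days

For the 1D instantaneous-source solution, setting ∂C/∂t = 0 at fixed x gives v²t² + 2Dt − x² = 0, so t = (√(D² + v²x²) − D)/v².
√(D² + v²x²) = √(0.0349² + 0.0819² × 53.8²) = 4.406; v² = 0.00670761.
t = (4.406 − 0.0349)/0.00670761 = 652 days (vs. the pure-advection estimate x/v = 657 d).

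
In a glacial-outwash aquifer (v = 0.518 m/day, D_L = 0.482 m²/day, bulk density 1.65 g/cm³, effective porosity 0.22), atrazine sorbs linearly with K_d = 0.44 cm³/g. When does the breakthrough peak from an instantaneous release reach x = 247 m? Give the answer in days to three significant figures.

Retardation factor R = 1 + ρ_b·K_d/n = 1 + 1.65 × 0.44/0.22 = 4.300.
Sorption retards both mechanisms: v_R = v/R = 0.1205 m/day, D_R = D/R = 0.1121 m²/day.
Peak time from v_R²t² + 2D_R t − x² = 0: t = (√(D_R² + v_R²x²) − D_R)/v_R².
√(D_R² + v_R²x²) = √(0.1121² + 0.1205² × 247²) = 29.76; v_R² = 0.01452.
t = (29.76 − 0.1121)/0.01452 = 2040 days.

2040 days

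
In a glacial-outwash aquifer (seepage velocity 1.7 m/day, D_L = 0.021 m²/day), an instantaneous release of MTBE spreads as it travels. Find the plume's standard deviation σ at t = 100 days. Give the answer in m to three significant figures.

Dispersive spreading gives a Gaussian with σ² = 2Dt; advection only shifts the center.
σ = √(2 × 0.021 × 100) = 2.05 m.

2.05 m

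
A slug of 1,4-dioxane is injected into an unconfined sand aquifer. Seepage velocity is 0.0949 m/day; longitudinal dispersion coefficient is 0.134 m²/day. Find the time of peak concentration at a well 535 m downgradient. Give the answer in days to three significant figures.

5620 days

For the 1D instantaneous-source solution, setting ∂C/∂t = 0 at fixed x gives v²t² + 2Dt − x² = 0, so t = (√(D² + v²x²) − D)/v².
√(D² + v²x²) = √(0.134² + 0.0949² × 535²) = 50.77; v² = 0.00900601.
t = (50.77 − 0.134)/0.00900601 = 5620 days (vs. the pure-advection estimate x/v = 5640 d).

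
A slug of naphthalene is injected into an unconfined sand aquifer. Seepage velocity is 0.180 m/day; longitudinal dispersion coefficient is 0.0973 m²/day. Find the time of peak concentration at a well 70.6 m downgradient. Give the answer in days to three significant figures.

For the 1D instantaneous-source solution, setting ∂C/∂t = 0 at fixed x gives v²t² + 2Dt − x² = 0, so t = (√(D² + v²x²) − D)/v².
√(D² + v²x²) = √(0.0973² + 0.180² × 70.6²) = 12.71; v² = 0.0324.
t = (12.71 − 0.0973)/0.0324 = 389 days (vs. the pure-advection estimate x/v = 392 d).

389 days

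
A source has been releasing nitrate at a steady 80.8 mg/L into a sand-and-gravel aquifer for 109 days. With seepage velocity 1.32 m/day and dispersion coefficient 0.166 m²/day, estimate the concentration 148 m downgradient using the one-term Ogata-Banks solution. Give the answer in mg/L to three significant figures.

For a continuous step input, C/C₀ ≈ ½·erfc((x−vt)/(2√(Dt))).
vt = 1.32 × 109 = 143.88 m and 2√(Dt) = 2√(0.166 × 109) = 8.507 m.
Argument (x−vt)/(2√(Dt)) = (148 − 143.88)/8.507 = 0.4843; ½·erfc(0.4843) = 0.2467.
C = 80.8 × 0.2467 = 19.9 mg/L.

19.9 mg/L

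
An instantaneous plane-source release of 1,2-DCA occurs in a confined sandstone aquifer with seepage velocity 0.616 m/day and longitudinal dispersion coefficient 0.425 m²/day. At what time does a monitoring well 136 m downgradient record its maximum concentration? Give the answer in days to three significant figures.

220 days

For the 1D instantaneous-source solution, setting ∂C/∂t = 0 at fixed x gives v²t² + 2Dt − x² = 0, so t = (√(D² + v²x²) − D)/v².
√(D² + v²x²) = √(0.425² + 0.616² × 136²) = 83.78; v² = 0.379456.
t = (83.78 − 0.425)/0.379456 = 220 days (vs. the pure-advection estimate x/v = 221 d).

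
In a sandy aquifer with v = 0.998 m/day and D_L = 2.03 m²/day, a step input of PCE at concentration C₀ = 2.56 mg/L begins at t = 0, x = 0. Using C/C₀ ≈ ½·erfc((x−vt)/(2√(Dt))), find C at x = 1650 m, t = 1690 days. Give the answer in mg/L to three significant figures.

1.72 mg/L

For a continuous step input, C/C₀ ≈ ½·erfc((x−vt)/(2√(Dt))).
vt = 0.998 × 1690 = 1686.62 m and 2√(Dt) = 2√(2.03 × 1690) = 117.1 m.
Argument (x−vt)/(2√(Dt)) = (1650 − 1686.62)/117.1 = -0.3127; ½·erfc(-0.3127) = 0.6708.
C = 2.56 × 0.6708 = 1.72 mg/L.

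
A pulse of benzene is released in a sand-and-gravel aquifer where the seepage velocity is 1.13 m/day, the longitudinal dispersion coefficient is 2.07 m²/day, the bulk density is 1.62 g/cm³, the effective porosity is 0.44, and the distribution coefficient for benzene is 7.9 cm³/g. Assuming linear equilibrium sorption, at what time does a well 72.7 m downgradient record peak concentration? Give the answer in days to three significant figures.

Retardation factor R = 1 + ρ_b·K_d/n = 1 + 1.62 × 7.9/0.44 = 30.09.
Sorption retards both mechanisms: v_R = v/R = 0.03755 m/day, D_R = D/R = 0.06879 m²/day.
Peak time from v_R²t² + 2D_R t − x² = 0: t = (√(D_R² + v_R²x²) − D_R)/v_R².
√(D_R² + v_R²x²) = √(0.06879² + 0.03755² × 72.7²) = 2.731; v_R² = 0.001410.
t = (2.731 − 0.06879)/0.001410 = 1890 days.

1890 days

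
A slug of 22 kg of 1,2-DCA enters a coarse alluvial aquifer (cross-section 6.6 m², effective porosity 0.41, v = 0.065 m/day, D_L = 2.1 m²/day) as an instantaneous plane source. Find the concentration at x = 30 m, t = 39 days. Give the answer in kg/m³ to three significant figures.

For an instantaneous plane source, C(x,t) = M/(n_e·A·√(4πDt)) · exp(−(x−vt)²/(4Dt)), with n_e·A the pore (flow) area.
Plume center vt = 0.065 × 39 = 2.535 m, so the well at 30 m is 27.465 m downgradient of the peak.
√(4πDt) = 32.08 m, giving peak height M/(n_e·A·√(4πDt)) = 22/(0.41 × 6.6 × 32.08) = 0.2534 kg/m³.
(x−vt)²/(4Dt) = (27.465)²/(4 × 2.1 × 39) = 2.303; exp(−2.303) = 0.09996.
C = 0.2534 × 0.09996 = 0.0253 kg/m³.

0.0253 kg/m³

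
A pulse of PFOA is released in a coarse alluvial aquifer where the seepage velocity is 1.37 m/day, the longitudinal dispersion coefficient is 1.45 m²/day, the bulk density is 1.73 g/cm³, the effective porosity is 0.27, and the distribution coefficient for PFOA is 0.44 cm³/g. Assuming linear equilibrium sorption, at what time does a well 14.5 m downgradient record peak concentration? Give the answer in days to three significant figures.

37.6 days

Retardation factor R = 1 + ρ_b·K_d/n = 1 + 1.73 × 0.44/0.27 = 3.819.
Sorption retards both mechanisms: v_R = v/R = 0.3587 m/day, D_R = D/R = 0.3797 m²/day.
Peak time from v_R²t² + 2D_R t − x² = 0: t = (√(D_R² + v_R²x²) − D_R)/v_R².
√(D_R² + v_R²x²) = √(0.3797² + 0.3587² × 14.5²) = 5.215; v_R² = 0.1287.
t = (5.215 − 0.3797)/0.1287 = 37.6 days.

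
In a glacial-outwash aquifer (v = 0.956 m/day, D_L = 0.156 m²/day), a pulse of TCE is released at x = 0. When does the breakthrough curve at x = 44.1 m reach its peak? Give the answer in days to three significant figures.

46.0 days

For the 1D instantaneous-source solution, setting ∂C/∂t = 0 at fixed x gives v²t² + 2Dt − x² = 0, so t = (√(D² + v²x²) − D)/v².
√(D² + v²x²) = √(0.156² + 0.956² × 44.1²) = 42.16; v² = 0.913936.
t = (42.16 − 0.156)/0.913936 = 46.0 days (vs. the pure-advection estimate x/v = 46.1 d).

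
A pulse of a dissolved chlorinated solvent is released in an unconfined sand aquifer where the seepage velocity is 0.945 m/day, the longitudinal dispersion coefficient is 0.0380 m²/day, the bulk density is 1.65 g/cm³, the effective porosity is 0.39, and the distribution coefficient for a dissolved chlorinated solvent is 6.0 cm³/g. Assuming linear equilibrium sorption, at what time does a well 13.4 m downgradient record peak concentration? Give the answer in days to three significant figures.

373 days

Retardation factor R = 1 + ρ_b·K_d/n = 1 + 1.65 × 6.0/0.39 = 26.38.
Sorption retards both mechanisms: v_R = v/R = 0.03582 m/day, D_R = D/R = 0.001440 m²/day.
Peak time from v_R²t² + 2D_R t − x² = 0: t = (√(D_R² + v_R²x²) − D_R)/v_R².
√(D_R² + v_R²x²) = √(0.001440² + 0.03582² × 13.4²) = 0.4800; v_R² = 0.001283.
t = (0.4800 − 0.001440)/0.001283 = 373 days.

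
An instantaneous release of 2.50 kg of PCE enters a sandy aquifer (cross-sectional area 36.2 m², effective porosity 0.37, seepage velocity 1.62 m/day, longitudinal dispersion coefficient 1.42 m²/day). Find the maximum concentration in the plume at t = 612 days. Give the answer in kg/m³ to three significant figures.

The peak of an instantaneous 1D plume sits at x = vt; there the Gaussian factor is 1 and C_max = M/(n_e·A·√(4πDt)), where n_e·A is the pore area the mass is dissolved in.
√(4πDt) = √(4π × 1.42 × 612) = 104.5 m, so C_max = 2.50/(0.37 × 36.2 × 104.5) = 0.00179 kg/m³.

0.00179 kg/m³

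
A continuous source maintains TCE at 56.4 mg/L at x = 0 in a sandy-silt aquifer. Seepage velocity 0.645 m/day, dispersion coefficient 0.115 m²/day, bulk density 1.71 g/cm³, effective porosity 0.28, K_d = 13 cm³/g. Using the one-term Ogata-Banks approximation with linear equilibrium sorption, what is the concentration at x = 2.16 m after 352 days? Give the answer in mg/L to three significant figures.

42.1 mg/L

Retardation factor R = 1 + ρ_b·K_d/n = 1 + 1.71 × 13/0.28 = 80.39.
Sorption retards both mechanisms: v_R = v/R = 0.008023 m/day, D_R = D/R = 0.001431 m²/day.
v_R·t = 0.008023 × 352 = 2.824096 m; 2√(D_R t) = 1.419 m; argument = (2.16 − 2.824096)/1.419 = -0.4680.
C = C₀ × ½·erfc(-0.4680) = 56.4 × 0.7460 = 42.1 mg/L.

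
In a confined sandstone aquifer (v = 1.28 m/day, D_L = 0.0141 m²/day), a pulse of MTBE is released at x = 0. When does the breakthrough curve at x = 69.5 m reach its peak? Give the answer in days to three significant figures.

For the 1D instantaneous-source solution, setting ∂C/∂t = 0 at fixed x gives v²t² + 2Dt − x² = 0, so t = (√(D² + v²x²) − D)/v².
√(D² + v²x²) = √(0.0141² + 1.28² × 69.5²) = 88.96; v² = 1.6384.
t = (88.96 − 0.0141)/1.6384 = 54.3 days (vs. the pure-advection estimate x/v = 54.3 d).

54.3 days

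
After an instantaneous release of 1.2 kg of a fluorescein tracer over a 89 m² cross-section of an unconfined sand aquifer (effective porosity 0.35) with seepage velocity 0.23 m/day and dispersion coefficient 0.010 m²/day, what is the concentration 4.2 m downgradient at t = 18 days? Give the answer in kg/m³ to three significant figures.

For an instantaneous plane source, C(x,t) = M/(n_e·A·√(4πDt)) · exp(−(x−vt)²/(4Dt)), with n_e·A the pore (flow) area.
Plume center vt = 0.23 × 18 = 4.14 m, so the well at 4.2 m is 0.06 m downgradient of the peak.
√(4πDt) = 1.504 m, giving peak height M/(n_e·A·√(4πDt)) = 1.2/(0.35 × 89 × 1.504) = 0.02561 kg/m³.
(x−vt)²/(4Dt) = (0.06)²/(4 × 0.010 × 18) = 0.005000; exp(−0.005000) = 0.9950.
C = 0.02561 × 0.9950 = 0.0255 kg/m³.

0.0255 kg/m³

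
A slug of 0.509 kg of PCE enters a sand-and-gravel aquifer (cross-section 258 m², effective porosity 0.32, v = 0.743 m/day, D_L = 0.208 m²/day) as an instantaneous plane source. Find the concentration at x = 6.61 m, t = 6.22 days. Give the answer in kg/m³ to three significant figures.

For an instantaneous plane source, C(x,t) = M/(n_e·A·√(4πDt)) · exp(−(x−vt)²/(4Dt)), with n_e·A the pore (flow) area.
Plume center vt = 0.743 × 6.22 = 4.62146 m, so the well at 6.61 m is 1.98854 m downgradient of the peak.
√(4πDt) = 4.032 m, giving peak height M/(n_e·A·√(4πDt)) = 0.509/(0.32 × 258 × 4.032) = 0.001529 kg/m³.
(x−vt)²/(4Dt) = (1.98854)²/(4 × 0.208 × 6.22) = 0.7641; exp(−0.7641) = 0.4658.
C = 0.001529 × 0.4658 = 0.000712 kg/m³.

0.000712 kg/m³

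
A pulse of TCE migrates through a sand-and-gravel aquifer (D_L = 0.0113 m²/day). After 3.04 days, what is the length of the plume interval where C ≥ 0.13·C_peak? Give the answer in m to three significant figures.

1.06 m

The plume is Gaussian with σ = √(2Dt) = √(2 × 0.0113 × 3.04) = 0.2621 m.
C/C_peak = exp(−Δx²/(2σ²)) = 0.13 ⇒ Δx = σ·√(−2 ln 0.13) = 0.2621 × 2.020 = 0.5294 m.
Width = 2Δx = 1.06 m.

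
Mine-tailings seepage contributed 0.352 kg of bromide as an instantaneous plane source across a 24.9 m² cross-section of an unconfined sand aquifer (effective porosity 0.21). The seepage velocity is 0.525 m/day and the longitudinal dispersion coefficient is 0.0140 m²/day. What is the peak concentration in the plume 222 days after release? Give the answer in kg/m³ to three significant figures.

The peak of an instantaneous 1D plume sits at x = vt; there the Gaussian factor is 1 and C_max = M/(n_e·A·√(4πDt)), where n_e·A is the pore area the mass is dissolved in.
√(4πDt) = √(4π × 0.0140 × 222) = 6.250 m, so C_max = 0.352/(0.21 × 24.9 × 6.250) = 0.0108 kg/m³.

0.0108 kg/m³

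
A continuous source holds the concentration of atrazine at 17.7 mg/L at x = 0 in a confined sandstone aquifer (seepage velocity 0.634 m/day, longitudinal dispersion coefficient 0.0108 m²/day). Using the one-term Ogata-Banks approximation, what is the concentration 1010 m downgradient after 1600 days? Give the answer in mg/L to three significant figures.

For a continuous step input, C/C₀ ≈ ½·erfc((x−vt)/(2√(Dt))).
vt = 0.634 × 1600 = 1014.4 m and 2√(Dt) = 2√(0.0108 × 1600) = 8.314 m.
Argument (x−vt)/(2√(Dt)) = (1010 − 1014.4)/8.314 = -0.5292; ½·erfc(-0.5292) = 0.7729.
C = 17.7 × 0.7729 = 13.7 mg/L.

13.7 mg/L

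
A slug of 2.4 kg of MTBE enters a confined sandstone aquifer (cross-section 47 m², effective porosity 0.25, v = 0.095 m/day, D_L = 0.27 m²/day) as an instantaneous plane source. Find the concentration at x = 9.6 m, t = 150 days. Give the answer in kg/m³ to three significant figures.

0.00792 kg/m³

For an instantaneous plane source, C(x,t) = M/(n_e·A·√(4πDt)) · exp(−(x−vt)²/(4Dt)), with n_e·A the pore (flow) area.
Plume center vt = 0.095 × 150 = 14.25 m, so the well at 9.6 m is 4.65 m upgradient of the peak.
√(4πDt) = 22.56 m, giving peak height M/(n_e·A·√(4πDt)) = 2.4/(0.25 × 47 × 22.56) = 0.009054 kg/m³.
(x−vt)²/(4Dt) = (-4.65)²/(4 × 0.27 × 150) = 0.1335; exp(−0.1335) = 0.8750.
C = 0.009054 × 0.8750 = 0.00792 kg/m³.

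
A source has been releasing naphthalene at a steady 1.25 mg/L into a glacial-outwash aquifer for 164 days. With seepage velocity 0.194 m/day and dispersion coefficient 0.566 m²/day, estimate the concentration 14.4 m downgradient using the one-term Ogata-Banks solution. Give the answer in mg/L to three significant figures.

1.12 mg/L

For a continuous step input, C/C₀ ≈ ½·erfc((x−vt)/(2√(Dt))).
vt = 0.194 × 164 = 31.816 m and 2√(Dt) = 2√(0.566 × 164) = 19.27 m.
Argument (x−vt)/(2√(Dt)) = (14.4 − 31.816)/19.27 = -0.9038; ½·erfc(-0.9038) = 0.8994.
C = 1.25 × 0.8994 = 1.12 mg/L.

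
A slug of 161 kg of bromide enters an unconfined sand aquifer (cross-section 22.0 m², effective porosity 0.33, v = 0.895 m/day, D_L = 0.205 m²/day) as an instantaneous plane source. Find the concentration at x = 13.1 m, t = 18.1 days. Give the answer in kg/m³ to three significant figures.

1.70 kg/m³

For an instantaneous plane source, C(x,t) = M/(n_e·A·√(4πDt)) · exp(−(x−vt)²/(4Dt)), with n_e·A the pore (flow) area.
Plume center vt = 0.895 × 18.1 = 16.1995 m, so the well at 13.1 m is 3.0995 m upgradient of the peak.
√(4πDt) = 6.828 m, giving peak height M/(n_e·A·√(4πDt)) = 161/(0.33 × 22.0 × 6.828) = 3.248 kg/m³.
(x−vt)²/(4Dt) = (-3.0995)²/(4 × 0.205 × 18.1) = 0.6473; exp(−0.6473) = 0.5235.
C = 3.248 × 0.5235 = 1.70 kg/m³.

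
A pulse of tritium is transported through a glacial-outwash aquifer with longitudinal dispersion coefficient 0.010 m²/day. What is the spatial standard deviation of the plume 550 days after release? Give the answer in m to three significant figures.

Dispersive spreading gives a Gaussian with σ² = 2Dt; advection only shifts the center.
σ = √(2 × 0.010 × 550) = 3.32 m.

3.32 m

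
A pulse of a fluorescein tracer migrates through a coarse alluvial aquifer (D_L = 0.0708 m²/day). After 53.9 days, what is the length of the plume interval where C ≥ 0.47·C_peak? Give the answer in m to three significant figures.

6.79 m

The plume is Gaussian with σ = √(2Dt) = √(2 × 0.0708 × 53.9) = 2.763 m.
C/C_peak = exp(−Δx²/(2σ²)) = 0.47 ⇒ Δx = σ·√(−2 ln 0.47) = 2.763 × 1.229 = 3.396 m.
Width = 2Δx = 6.79 m.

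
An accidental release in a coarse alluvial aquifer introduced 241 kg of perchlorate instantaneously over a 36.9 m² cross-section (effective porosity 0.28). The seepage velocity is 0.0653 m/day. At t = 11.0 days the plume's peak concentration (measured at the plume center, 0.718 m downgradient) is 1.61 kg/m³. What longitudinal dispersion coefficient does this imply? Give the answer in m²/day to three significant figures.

1.52 m²/day

At the plume center C_max = M/(n_e·A·√(4πDt)), so D = M²/(4πt·(n_e·A·C_max)²).
n_e·A·C_max = 0.28 × 36.9 × 1.61 = 16.63 kg/m.
D = 241²/(4π × 11.0 × 16.63²) = 1.52 m²/day.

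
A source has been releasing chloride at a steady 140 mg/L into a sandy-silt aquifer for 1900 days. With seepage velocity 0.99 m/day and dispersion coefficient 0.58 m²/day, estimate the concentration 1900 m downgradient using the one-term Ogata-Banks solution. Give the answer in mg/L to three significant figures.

48.0 mg/L

For a continuous step input, C/C₀ ≈ ½·erfc((x−vt)/(2√(Dt))).
vt = 0.99 × 1900 = 1881 m and 2√(Dt) = 2√(0.58 × 1900) = 66.39 m.
Argument (x−vt)/(2√(Dt)) = (1900 − 1881)/66.39 = 0.2862; ½·erfc(0.2862) = 0.3428.
C = 140 × 0.3428 = 48.0 mg/L.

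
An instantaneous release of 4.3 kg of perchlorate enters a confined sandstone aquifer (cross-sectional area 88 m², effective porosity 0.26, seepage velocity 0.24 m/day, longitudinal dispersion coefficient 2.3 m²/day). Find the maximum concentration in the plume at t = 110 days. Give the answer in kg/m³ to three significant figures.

The peak of an instantaneous 1D plume sits at x = vt; there the Gaussian factor is 1 and C_max = M/(n_e·A·√(4πDt)), where n_e·A is the pore area the mass is dissolved in.
√(4πDt) = √(4π × 2.3 × 110) = 56.39 m, so C_max = 4.3/(0.26 × 88 × 56.39) = 0.00333 kg/m³.

0.00333 kg/m³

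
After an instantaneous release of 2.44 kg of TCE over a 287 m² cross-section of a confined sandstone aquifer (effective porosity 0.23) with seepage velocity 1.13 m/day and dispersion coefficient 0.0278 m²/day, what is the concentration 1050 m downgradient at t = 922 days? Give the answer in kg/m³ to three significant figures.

0.00108 kg/m³

For an instantaneous plane source, C(x,t) = M/(n_e·A·√(4πDt)) · exp(−(x−vt)²/(4Dt)), with n_e·A the pore (flow) area.
Plume center vt = 1.13 × 922 = 1041.86 m, so the well at 1050 m is 8.14 m downgradient of the peak.
√(4πDt) = 17.95 m, giving peak height M/(n_e·A·√(4πDt)) = 2.44/(0.23 × 287 × 17.95) = 0.002059 kg/m³.
(x−vt)²/(4Dt) = (8.14)²/(4 × 0.0278 × 922) = 0.6463; exp(−0.6463) = 0.5240.
C = 0.002059 × 0.5240 = 0.00108 kg/m³.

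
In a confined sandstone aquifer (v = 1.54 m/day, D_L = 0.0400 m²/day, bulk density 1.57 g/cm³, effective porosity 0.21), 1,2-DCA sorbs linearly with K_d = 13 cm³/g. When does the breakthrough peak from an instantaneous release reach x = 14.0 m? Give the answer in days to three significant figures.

891 days

Retardation factor R = 1 + ρ_b·K_d/n = 1 + 1.57 × 13/0.21 = 98.19.
Sorption retards both mechanisms: v_R = v/R = 0.01568 m/day, D_R = D/R = 0.0004074 m²/day.
Peak time from v_R²t² + 2D_R t − x² = 0: t = (√(D_R² + v_R²x²) − D_R)/v_R².
√(D_R² + v_R²x²) = √(0.0004074² + 0.01568² × 14.0²) = 0.2195; v_R² = 0.0002459.
t = (0.2195 − 0.0004074)/0.0002459 = 891 days.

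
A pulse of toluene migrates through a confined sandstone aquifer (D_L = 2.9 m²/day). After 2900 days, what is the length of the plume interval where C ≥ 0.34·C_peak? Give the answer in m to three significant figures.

The plume is Gaussian with σ = √(2Dt) = √(2 × 2.9 × 2900) = 129.7 m.
C/C_peak = exp(−Δx²/(2σ²)) = 0.34 ⇒ Δx = σ·√(−2 ln 0.34) = 129.7 × 1.469 = 190.5 m.
Width = 2Δx = 381 m.

381 m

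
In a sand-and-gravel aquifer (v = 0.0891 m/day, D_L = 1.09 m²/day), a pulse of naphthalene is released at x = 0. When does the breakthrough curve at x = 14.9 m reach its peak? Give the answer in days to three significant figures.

For the 1D instantaneous-source solution, setting ∂C/∂t = 0 at fixed x gives v²t² + 2Dt − x² = 0, so t = (√(D² + v²x²) − D)/v².
√(D² + v²x²) = √(1.09² + 0.0891² × 14.9²) = 1.718; v² = 0.00793881.
t = (1.718 − 1.09)/0.00793881 = 79.1 days (vs. the pure-advection estimate x/v = 167 d).

79.1 days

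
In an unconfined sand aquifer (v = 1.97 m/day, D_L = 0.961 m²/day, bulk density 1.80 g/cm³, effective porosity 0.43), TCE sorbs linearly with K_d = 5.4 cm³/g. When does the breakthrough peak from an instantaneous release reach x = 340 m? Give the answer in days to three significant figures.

4070 days

Retardation factor R = 1 + ρ_b·K_d/n = 1 + 1.80 × 5.4/0.43 = 23.60.
Sorption retards both mechanisms: v_R = v/R = 0.08347 m/day, D_R = D/R = 0.04072 m²/day.
Peak time from v_R²t² + 2D_R t − x² = 0: t = (√(D_R² + v_R²x²) − D_R)/v_R².
√(D_R² + v_R²x²) = √(0.04072² + 0.08347² × 340²) = 28.38; v_R² = 0.006967.
t = (28.38 − 0.04072)/0.006967 = 4070 days.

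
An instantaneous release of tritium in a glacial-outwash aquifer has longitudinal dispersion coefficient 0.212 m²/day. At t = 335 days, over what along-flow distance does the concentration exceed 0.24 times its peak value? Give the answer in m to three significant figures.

The plume is Gaussian with σ = √(2Dt) = √(2 × 0.212 × 335) = 11.92 m.
C/C_peak = exp(−Δx²/(2σ²)) = 0.24 ⇒ Δx = σ·√(−2 ln 0.24) = 11.92 × 1.689 = 20.13 m.
Width = 2Δx = 40.3 m.

40.3 m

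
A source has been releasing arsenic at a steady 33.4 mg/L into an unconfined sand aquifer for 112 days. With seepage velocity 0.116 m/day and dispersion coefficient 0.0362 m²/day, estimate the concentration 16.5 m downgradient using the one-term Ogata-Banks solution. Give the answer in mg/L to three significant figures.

For a continuous step input, C/C₀ ≈ ½·erfc((x−vt)/(2√(Dt))).
vt = 0.116 × 112 = 12.992 m and 2√(Dt) = 2√(0.0362 × 112) = 4.027 m.
Argument (x−vt)/(2√(Dt)) = (16.5 − 12.992)/4.027 = 0.8711; ½·erfc(0.8711) = 0.1090.
C = 33.4 × 0.1090 = 3.64 mg/L.

3.64 mg/L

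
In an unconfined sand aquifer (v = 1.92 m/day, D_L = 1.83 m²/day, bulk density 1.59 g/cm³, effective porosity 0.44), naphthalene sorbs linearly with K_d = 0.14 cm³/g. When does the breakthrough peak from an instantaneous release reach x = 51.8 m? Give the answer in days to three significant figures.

Retardation factor R = 1 + ρ_b·K_d/n = 1 + 1.59 × 0.14/0.44 = 1.506.
Sorption retards both mechanisms: v_R = v/R = 1.275 m/day, D_R = D/R = 1.215 m²/day.
Peak time from v_R²t² + 2D_R t − x² = 0: t = (√(D_R² + v_R²x²) − D_R)/v_R².
√(D_R² + v_R²x²) = √(1.215² + 1.275² × 51.8²) = 66.06; v_R² = 1.626.
t = (66.06 − 1.215)/1.626 = 39.9 days.

39.9 days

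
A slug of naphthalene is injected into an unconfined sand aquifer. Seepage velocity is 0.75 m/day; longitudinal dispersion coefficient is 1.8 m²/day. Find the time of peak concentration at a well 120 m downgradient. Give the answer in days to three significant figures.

157 days

For the 1D instantaneous-source solution, setting ∂C/∂t = 0 at fixed x gives v²t² + 2Dt − x² = 0, so t = (√(D² + v²x²) − D)/v².
√(D² + v²x²) = √(1.8² + 0.75² × 120²) = 90.02; v² = 0.5625.
t = (90.02 − 1.8)/0.5625 = 157 days (vs. the pure-advection estimate x/v = 160 d).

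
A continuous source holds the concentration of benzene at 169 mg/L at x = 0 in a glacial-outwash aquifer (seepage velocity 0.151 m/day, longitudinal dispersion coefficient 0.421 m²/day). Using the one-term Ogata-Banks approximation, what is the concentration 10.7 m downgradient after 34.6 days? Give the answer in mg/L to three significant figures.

26.2 mg/L

For a continuous step input, C/C₀ ≈ ½·erfc((x−vt)/(2√(Dt))).
vt = 0.151 × 34.6 = 5.2246 m and 2√(Dt) = 2√(0.421 × 34.6) = 7.633 m.
Argument (x−vt)/(2√(Dt)) = (10.7 − 5.2246)/7.633 = 0.7173; ½·erfc(0.7173) = 0.1552.
C = 169 × 0.1552 = 26.2 mg/L.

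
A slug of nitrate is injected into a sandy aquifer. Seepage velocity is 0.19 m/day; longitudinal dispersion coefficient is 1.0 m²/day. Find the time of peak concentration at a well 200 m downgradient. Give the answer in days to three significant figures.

1030 days

For the 1D instantaneous-source solution, setting ∂C/∂t = 0 at fixed x gives v²t² + 2Dt − x² = 0, so t = (√(D² + v²x²) − D)/v².
√(D² + v²x²) = √(1.0² + 0.19² × 200²) = 38.01; v² = 0.0361.
t = (38.01 − 1.0)/0.0361 = 1030 days (vs. the pure-advection estimate x/v = 1050 d).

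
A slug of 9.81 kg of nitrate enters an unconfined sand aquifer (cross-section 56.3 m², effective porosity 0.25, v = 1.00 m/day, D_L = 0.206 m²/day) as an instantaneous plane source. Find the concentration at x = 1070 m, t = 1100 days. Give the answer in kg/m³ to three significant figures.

0.00484 kg/m³

For an instantaneous plane source, C(x,t) = M/(n_e·A·√(4πDt)) · exp(−(x−vt)²/(4Dt)), with n_e·A the pore (flow) area.
Plume center vt = 1.00 × 1100 = 1100 m, so the well at 1070 m is 30 m upgradient of the peak.
√(4πDt) = 53.36 m, giving peak height M/(n_e·A·√(4πDt)) = 9.81/(0.25 × 56.3 × 53.36) = 0.01306 kg/m³.
(x−vt)²/(4Dt) = (-30)²/(4 × 0.206 × 1100) = 0.9929; exp(−0.9929) = 0.3705.
C = 0.01306 × 0.3705 = 0.00484 kg/m³.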